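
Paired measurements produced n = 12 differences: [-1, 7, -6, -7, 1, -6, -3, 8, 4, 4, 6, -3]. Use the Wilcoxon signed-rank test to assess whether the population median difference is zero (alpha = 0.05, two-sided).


Step 1: Drop any zero differences (none here) and take |d_i|.
|d| = [1, 7, 6, 7, 1, 6, 3, 8, 4, 4, 6, 3]
Step 2: Midrank |d_i| (ties get averaged ranks).
ranks: |1|->1.5, |7|->10.5, |6|->8, |7|->10.5, |1|->1.5, |6|->8, |3|->3.5, |8|->12, |4|->5.5, |4|->5.5, |6|->8, |3|->3.5
Step 3: Attach original signs; sum ranks with positive sign and with negative sign.
W+ = 10.5 + 1.5 + 12 + 5.5 + 5.5 + 8 = 43
W- = 1.5 + 8 + 10.5 + 8 + 3.5 + 3.5 = 35
(Check: W+ + W- = 78 should equal n(n+1)/2 = 78.)
Step 4: Test statistic W = min(W+, W-) = 35.
Step 5: Ties in |d|, so use the tie-corrected normal approximation.
        E[W] = n(n+1)/4 = 12*13/4 = 39.
        Tie groups: |d|=1 (t=2), |d|=3 (t=2), |d|=4 (t=2), |d|=6 (t=3), |d|=7 (t=2); sum(t^3 - t) = 48.
        Var[W] = n(n+1)(2n+1)/24 - sum(t^3-t)/48 = 3900/24 - 48/48 = 161.5.
        z = (W - E[W]) / sqrt(Var[W]) = (35 - 39) / 12.7083 = -0.3148.
        Two-sided p = 2*Phi(z) = 0.752947.
Step 6: alpha = 0.05. fail to reject H0.

W+ = 43, W- = 35, W = min = 35, p = 0.752947, fail to reject H0.


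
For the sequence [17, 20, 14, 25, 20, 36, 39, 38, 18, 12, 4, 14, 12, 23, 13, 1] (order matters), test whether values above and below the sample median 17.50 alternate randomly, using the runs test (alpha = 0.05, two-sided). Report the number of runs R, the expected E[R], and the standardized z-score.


Step 1: Compute median = 17.50; label A = above, B = below.
Labels in order: BABAAAAAABBBBABB  (n_A = 8, n_B = 8)
Step 2: Count runs R = 7.
Step 3: Under H0 (random ordering), E[R] = 2*n_A*n_B/(n_A+n_B) + 1 = 2*8*8/16 + 1 = 9.0000.
        Var[R] = 2*n_A*n_B*(2*n_A*n_B - n_A - n_B) / ((n_A+n_B)^2 * (n_A+n_B-1)) = 14336/3840 = 3.7333.
        SD[R] = 1.9322.
Step 4: Continuity-corrected z = (R + 0.5 - E[R]) / SD[R] = (7 + 0.5 - 9.0000) / 1.9322 = -0.7763.
Step 5: Two-sided p-value via normal approximation = 2*(1 - Phi(|z|)) = 0.437558.
Step 6: alpha = 0.05. fail to reject H0.

R = 7, z = -0.7763, p = 0.437558, fail to reject H0.


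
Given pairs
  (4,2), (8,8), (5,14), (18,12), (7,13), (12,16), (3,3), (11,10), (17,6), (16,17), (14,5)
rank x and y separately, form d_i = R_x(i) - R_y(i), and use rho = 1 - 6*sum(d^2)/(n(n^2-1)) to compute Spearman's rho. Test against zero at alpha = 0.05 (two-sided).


Step 1: Rank x and y separately (midranks; no ties here).
rank(x): 4->2, 8->5, 5->3, 18->11, 7->4, 12->7, 3->1, 11->6, 17->10, 16->9, 14->8
rank(y): 2->1, 8->5, 14->9, 12->7, 13->8, 16->10, 3->2, 10->6, 6->4, 17->11, 5->3
Step 2: d_i = R_x(i) - R_y(i); compute d_i^2.
  (2-1)^2=1, (5-5)^2=0, (3-9)^2=36, (11-7)^2=16, (4-8)^2=16, (7-10)^2=9, (1-2)^2=1, (6-6)^2=0, (10-4)^2=36, (9-11)^2=4, (8-3)^2=25
sum(d^2) = 144.
Step 3: rho = 1 - 6*144 / (11*(11^2 - 1)) = 1 - 864/1320 = 0.345455.
Step 4: Under H0, t = rho * sqrt((n-2)/(1-rho^2)) = 1.1044 ~ t(9).
Step 5: Two-sided p-value from the t-distribution with 9 df = 0.298089.
Step 6: alpha = 0.05. fail to reject H0.

rho = 0.3455, p = 0.298089, fail to reject H0 at alpha = 0.05.


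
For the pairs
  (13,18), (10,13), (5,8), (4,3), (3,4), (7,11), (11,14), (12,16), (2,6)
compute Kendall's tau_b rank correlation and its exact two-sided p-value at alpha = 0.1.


Step 1: Enumerate the 36 unordered pairs (i,j) with i<j and classify each by sign(x_j-x_i) * sign(y_j-y_i).
  (1,2):dx=-3,dy=-5->C; (1,3):dx=-8,dy=-10->C; (1,4):dx=-9,dy=-15->C; (1,5):dx=-10,dy=-14->C
  (1,6):dx=-6,dy=-7->C; (1,7):dx=-2,dy=-4->C; (1,8):dx=-1,dy=-2->C; (1,9):dx=-11,dy=-12->C
  (2,3):dx=-5,dy=-5->C; (2,4):dx=-6,dy=-10->C; (2,5):dx=-7,dy=-9->C; (2,6):dx=-3,dy=-2->C
  (2,7):dx=+1,dy=+1->C; (2,8):dx=+2,dy=+3->C; (2,9):dx=-8,dy=-7->C; (3,4):dx=-1,dy=-5->C
  (3,5):dx=-2,dy=-4->C; (3,6):dx=+2,dy=+3->C; (3,7):dx=+6,dy=+6->C; (3,8):dx=+7,dy=+8->C
  (3,9):dx=-3,dy=-2->C; (4,5):dx=-1,dy=+1->D; (4,6):dx=+3,dy=+8->C; (4,7):dx=+7,dy=+11->C
  (4,8):dx=+8,dy=+13->C; (4,9):dx=-2,dy=+3->D; (5,6):dx=+4,dy=+7->C; (5,7):dx=+8,dy=+10->C
  (5,8):dx=+9,dy=+12->C; (5,9):dx=-1,dy=+2->D; (6,7):dx=+4,dy=+3->C; (6,8):dx=+5,dy=+5->C
  (6,9):dx=-5,dy=-5->C; (7,8):dx=+1,dy=+2->C; (7,9):dx=-9,dy=-8->C; (8,9):dx=-10,dy=-10->C
Step 2: C = 33, D = 3, total pairs = 36.
Step 3: tau = (C - D)/(n(n-1)/2) = (33 - 3)/36 = 0.833333.
Step 4: Exact two-sided p-value (enumerate n! = 362880 permutations of y under H0): p = 0.000854.
Step 5: alpha = 0.1. reject H0.

tau_b = 0.8333 (C=33, D=3), p = 0.000854, reject H0.


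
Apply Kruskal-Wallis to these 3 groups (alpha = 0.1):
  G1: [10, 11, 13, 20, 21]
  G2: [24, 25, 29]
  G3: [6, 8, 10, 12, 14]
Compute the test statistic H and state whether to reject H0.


Step 1: Combine all N = 13 observations and assign midranks.
sorted (value, group, rank): (6,G3,1), (8,G3,2), (10,G1,3.5), (10,G3,3.5), (11,G1,5), (12,G3,6), (13,G1,7), (14,G3,8), (20,G1,9), (21,G1,10), (24,G2,11), (25,G2,12), (29,G2,13)
Step 2: Sum ranks within each group.
R_1 = 34.5 (n_1 = 5)
R_2 = 36 (n_2 = 3)
R_3 = 20.5 (n_3 = 5)
Step 3: H = 12/(N(N+1)) * sum(R_i^2/n_i) - 3(N+1)
     = 12/(13*14) * (34.5^2/5 + 36^2/3 + 20.5^2/5) - 3*14
     = 0.065934 * 754.1 - 42
     = 7.720879.
Step 4: Ties present; correction factor C = 1 - 6/(13^3 - 13) = 0.997253. Corrected H = 7.720879 / 0.997253 = 7.742149.
Step 5: Under H0, H ~ chi^2(2); p-value = 0.020836.
Step 6: alpha = 0.1. reject H0.

H = 7.7421, df = 2, p = 0.020836, reject H0.


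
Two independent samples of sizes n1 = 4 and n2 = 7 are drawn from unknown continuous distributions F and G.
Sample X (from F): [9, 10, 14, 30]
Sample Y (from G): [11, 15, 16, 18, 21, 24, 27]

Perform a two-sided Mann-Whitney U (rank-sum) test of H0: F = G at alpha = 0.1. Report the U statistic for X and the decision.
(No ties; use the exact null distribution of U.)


Step 1: Combine and sort all 11 observations; assign midranks.
sorted (value, group): (9,X), (10,X), (11,Y), (14,X), (15,Y), (16,Y), (18,Y), (21,Y), (24,Y), (27,Y), (30,X)
ranks: 9->1, 10->2, 11->3, 14->4, 15->5, 16->6, 18->7, 21->8, 24->9, 27->10, 30->11
Step 2: Rank sum for X: R1 = 1 + 2 + 4 + 11 = 18.
Step 3: U_X = R1 - n1(n1+1)/2 = 18 - 4*5/2 = 18 - 10 = 8.
       U_Y = n1*n2 - U_X = 28 - 8 = 20.
Step 4: No ties, so the exact null distribution of U (based on enumerating the C(11,4) = 330 equally likely rank assignments) gives the two-sided p-value.
Step 5: p-value = 0.315152; compare to alpha = 0.1. fail to reject H0.

U_X = 8, p = 0.315152, fail to reject H0 at alpha = 0.1.


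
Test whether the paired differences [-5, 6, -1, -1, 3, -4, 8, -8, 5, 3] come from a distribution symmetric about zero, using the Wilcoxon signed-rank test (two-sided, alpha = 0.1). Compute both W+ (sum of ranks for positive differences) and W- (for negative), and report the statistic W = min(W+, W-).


Step 1: Drop any zero differences (none here) and take |d_i|.
|d| = [5, 6, 1, 1, 3, 4, 8, 8, 5, 3]
Step 2: Midrank |d_i| (ties get averaged ranks).
ranks: |5|->6.5, |6|->8, |1|->1.5, |1|->1.5, |3|->3.5, |4|->5, |8|->9.5, |8|->9.5, |5|->6.5, |3|->3.5
Step 3: Attach original signs; sum ranks with positive sign and with negative sign.
W+ = 8 + 3.5 + 9.5 + 6.5 + 3.5 = 31
W- = 6.5 + 1.5 + 1.5 + 5 + 9.5 = 24
(Check: W+ + W- = 55 should equal n(n+1)/2 = 55.)
Step 4: Test statistic W = min(W+, W-) = 24.
Step 5: Ties in |d|, so use the tie-corrected normal approximation.
        E[W] = n(n+1)/4 = 10*11/4 = 27.5.
        Tie groups: |d|=1 (t=2), |d|=3 (t=2), |d|=5 (t=2), |d|=8 (t=2); sum(t^3 - t) = 24.
        Var[W] = n(n+1)(2n+1)/24 - sum(t^3-t)/48 = 2310/24 - 24/48 = 95.75.
        z = (W - E[W]) / sqrt(Var[W]) = (24 - 27.5) / 9.7852 = -0.3577.
        Two-sided p = 2*Phi(z) = 0.720580.
Step 6: alpha = 0.1. fail to reject H0.

W+ = 31, W- = 24, W = min = 24, p = 0.720580, fail to reject H0.


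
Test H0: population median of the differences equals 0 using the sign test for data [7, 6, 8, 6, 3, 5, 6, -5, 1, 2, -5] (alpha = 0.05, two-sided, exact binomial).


Step 1: Discard zero differences. Original n = 11; n_eff = number of nonzero differences = 11.
Nonzero differences (with sign): +7, +6, +8, +6, +3, +5, +6, -5, +1, +2, -5
Step 2: Count signs: positive = 9, negative = 2.
Step 3: Under H0: P(positive) = 0.5, so the number of positives S ~ Bin(11, 0.5).
Step 4: Two-sided exact p-value = sum of Bin(11,0.5) probabilities at or below the observed probability = 0.065430.
Step 5: alpha = 0.05. fail to reject H0.

n_eff = 11, pos = 9, neg = 2, p = 0.065430, fail to reject H0.


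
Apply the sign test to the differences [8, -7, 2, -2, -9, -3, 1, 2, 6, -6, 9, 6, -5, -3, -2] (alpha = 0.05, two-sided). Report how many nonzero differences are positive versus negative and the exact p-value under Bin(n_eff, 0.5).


Step 1: Discard zero differences. Original n = 15; n_eff = number of nonzero differences = 15.
Nonzero differences (with sign): +8, -7, +2, -2, -9, -3, +1, +2, +6, -6, +9, +6, -5, -3, -2
Step 2: Count signs: positive = 7, negative = 8.
Step 3: Under H0: P(positive) = 0.5, so the number of positives S ~ Bin(15, 0.5).
Step 4: Two-sided exact p-value = sum of Bin(15,0.5) probabilities at or below the observed probability = 1.000000.
Step 5: alpha = 0.05. fail to reject H0.

n_eff = 15, pos = 7, neg = 8, p = 1.000000, fail to reject H0.


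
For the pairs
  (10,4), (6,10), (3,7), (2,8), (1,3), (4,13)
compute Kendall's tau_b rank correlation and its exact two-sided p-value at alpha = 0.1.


Step 1: Enumerate the 15 unordered pairs (i,j) with i<j and classify each by sign(x_j-x_i) * sign(y_j-y_i).
  (1,2):dx=-4,dy=+6->D; (1,3):dx=-7,dy=+3->D; (1,4):dx=-8,dy=+4->D; (1,5):dx=-9,dy=-1->C
  (1,6):dx=-6,dy=+9->D; (2,3):dx=-3,dy=-3->C; (2,4):dx=-4,dy=-2->C; (2,5):dx=-5,dy=-7->C
  (2,6):dx=-2,dy=+3->D; (3,4):dx=-1,dy=+1->D; (3,5):dx=-2,dy=-4->C; (3,6):dx=+1,dy=+6->C
  (4,5):dx=-1,dy=-5->C; (4,6):dx=+2,dy=+5->C; (5,6):dx=+3,dy=+10->C
Step 2: C = 9, D = 6, total pairs = 15.
Step 3: tau = (C - D)/(n(n-1)/2) = (9 - 6)/15 = 0.200000.
Step 4: Exact two-sided p-value (enumerate n! = 720 permutations of y under H0): p = 0.719444.
Step 5: alpha = 0.1. fail to reject H0.

tau_b = 0.2000 (C=9, D=6), p = 0.719444, fail to reject H0.


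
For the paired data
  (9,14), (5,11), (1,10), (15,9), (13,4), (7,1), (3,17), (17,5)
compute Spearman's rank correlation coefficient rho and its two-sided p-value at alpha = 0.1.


Step 1: Rank x and y separately (midranks; no ties here).
rank(x): 9->5, 5->3, 1->1, 15->7, 13->6, 7->4, 3->2, 17->8
rank(y): 14->7, 11->6, 10->5, 9->4, 4->2, 1->1, 17->8, 5->3
Step 2: d_i = R_x(i) - R_y(i); compute d_i^2.
  (5-7)^2=4, (3-6)^2=9, (1-5)^2=16, (7-4)^2=9, (6-2)^2=16, (4-1)^2=9, (2-8)^2=36, (8-3)^2=25
sum(d^2) = 124.
Step 3: rho = 1 - 6*124 / (8*(8^2 - 1)) = 1 - 744/504 = -0.476190.
Step 4: Under H0, t = rho * sqrt((n-2)/(1-rho^2)) = -1.3265 ~ t(6).
Step 5: Two-sided p-value from the t-distribution with 6 df = 0.232936.
Step 6: alpha = 0.1. fail to reject H0.

rho = -0.4762, p = 0.232936, fail to reject H0 at alpha = 0.1.


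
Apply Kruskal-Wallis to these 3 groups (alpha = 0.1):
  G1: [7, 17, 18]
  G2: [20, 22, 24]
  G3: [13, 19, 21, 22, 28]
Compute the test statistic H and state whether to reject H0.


Step 1: Combine all N = 11 observations and assign midranks.
sorted (value, group, rank): (7,G1,1), (13,G3,2), (17,G1,3), (18,G1,4), (19,G3,5), (20,G2,6), (21,G3,7), (22,G2,8.5), (22,G3,8.5), (24,G2,10), (28,G3,11)
Step 2: Sum ranks within each group.
R_1 = 8 (n_1 = 3)
R_2 = 24.5 (n_2 = 3)
R_3 = 33.5 (n_3 = 5)
Step 3: H = 12/(N(N+1)) * sum(R_i^2/n_i) - 3(N+1)
     = 12/(11*12) * (8^2/3 + 24.5^2/3 + 33.5^2/5) - 3*12
     = 0.090909 * 445.867 - 36
     = 4.533333.
Step 4: Ties present; correction factor C = 1 - 6/(11^3 - 11) = 0.995455. Corrected H = 4.533333 / 0.995455 = 4.554033.
Step 5: Under H0, H ~ chi^2(2); p-value = 0.102590.
Step 6: alpha = 0.1. fail to reject H0.

H = 4.5540, df = 2, p = 0.102590, fail to reject H0.


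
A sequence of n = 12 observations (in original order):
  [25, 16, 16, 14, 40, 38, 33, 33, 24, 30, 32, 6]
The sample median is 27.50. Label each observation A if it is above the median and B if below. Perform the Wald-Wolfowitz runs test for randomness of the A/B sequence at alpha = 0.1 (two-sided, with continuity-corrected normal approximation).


Step 1: Compute median = 27.50; label A = above, B = below.
Labels in order: BBBBAAAABAAB  (n_A = 6, n_B = 6)
Step 2: Count runs R = 5.
Step 3: Under H0 (random ordering), E[R] = 2*n_A*n_B/(n_A+n_B) + 1 = 2*6*6/12 + 1 = 7.0000.
        Var[R] = 2*n_A*n_B*(2*n_A*n_B - n_A - n_B) / ((n_A+n_B)^2 * (n_A+n_B-1)) = 4320/1584 = 2.7273.
        SD[R] = 1.6514.
Step 4: Continuity-corrected z = (R + 0.5 - E[R]) / SD[R] = (5 + 0.5 - 7.0000) / 1.6514 = -0.9083.
Step 5: Two-sided p-value via normal approximation = 2*(1 - Phi(|z|)) = 0.363722.
Step 6: alpha = 0.1. fail to reject H0.

R = 5, z = -0.9083, p = 0.363722, fail to reject H0.


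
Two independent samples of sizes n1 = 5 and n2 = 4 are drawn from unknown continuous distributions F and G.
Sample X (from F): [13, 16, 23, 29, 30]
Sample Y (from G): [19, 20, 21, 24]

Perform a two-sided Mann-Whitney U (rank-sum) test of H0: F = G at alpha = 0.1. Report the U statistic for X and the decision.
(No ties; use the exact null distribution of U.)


Step 1: Combine and sort all 9 observations; assign midranks.
sorted (value, group): (13,X), (16,X), (19,Y), (20,Y), (21,Y), (23,X), (24,Y), (29,X), (30,X)
ranks: 13->1, 16->2, 19->3, 20->4, 21->5, 23->6, 24->7, 29->8, 30->9
Step 2: Rank sum for X: R1 = 1 + 2 + 6 + 8 + 9 = 26.
Step 3: U_X = R1 - n1(n1+1)/2 = 26 - 5*6/2 = 26 - 15 = 11.
       U_Y = n1*n2 - U_X = 20 - 11 = 9.
Step 4: No ties, so the exact null distribution of U (based on enumerating the C(9,5) = 126 equally likely rank assignments) gives the two-sided p-value.
Step 5: p-value = 0.904762; compare to alpha = 0.1. fail to reject H0.

U_X = 11, p = 0.904762, fail to reject H0 at alpha = 0.1.


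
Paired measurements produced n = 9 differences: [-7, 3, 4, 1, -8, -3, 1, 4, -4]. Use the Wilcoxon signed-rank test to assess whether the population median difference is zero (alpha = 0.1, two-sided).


Step 1: Drop any zero differences (none here) and take |d_i|.
|d| = [7, 3, 4, 1, 8, 3, 1, 4, 4]
Step 2: Midrank |d_i| (ties get averaged ranks).
ranks: |7|->8, |3|->3.5, |4|->6, |1|->1.5, |8|->9, |3|->3.5, |1|->1.5, |4|->6, |4|->6
Step 3: Attach original signs; sum ranks with positive sign and with negative sign.
W+ = 3.5 + 6 + 1.5 + 1.5 + 6 = 18.5
W- = 8 + 9 + 3.5 + 6 = 26.5
(Check: W+ + W- = 45 should equal n(n+1)/2 = 45.)
Step 4: Test statistic W = min(W+, W-) = 18.5.
Step 5: Ties in |d|, so use the tie-corrected normal approximation.
        E[W] = n(n+1)/4 = 9*10/4 = 22.5.
        Tie groups: |d|=1 (t=2), |d|=3 (t=2), |d|=4 (t=3); sum(t^3 - t) = 36.
        Var[W] = n(n+1)(2n+1)/24 - sum(t^3-t)/48 = 1710/24 - 36/48 = 70.5.
        z = (W - E[W]) / sqrt(Var[W]) = (18.5 - 22.5) / 8.3964 = -0.4764.
        Two-sided p = 2*Phi(z) = 0.633794.
Step 6: alpha = 0.1. fail to reject H0.

W+ = 18.5, W- = 26.5, W = min = 18.5, p = 0.633794, fail to reject H0.


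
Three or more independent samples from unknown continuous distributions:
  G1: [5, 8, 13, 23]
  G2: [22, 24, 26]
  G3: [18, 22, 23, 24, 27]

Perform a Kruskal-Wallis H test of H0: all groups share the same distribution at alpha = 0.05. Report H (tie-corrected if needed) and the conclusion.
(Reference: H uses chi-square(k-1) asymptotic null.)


Step 1: Combine all N = 12 observations and assign midranks.
sorted (value, group, rank): (5,G1,1), (8,G1,2), (13,G1,3), (18,G3,4), (22,G2,5.5), (22,G3,5.5), (23,G1,7.5), (23,G3,7.5), (24,G2,9.5), (24,G3,9.5), (26,G2,11), (27,G3,12)
Step 2: Sum ranks within each group.
R_1 = 13.5 (n_1 = 4)
R_2 = 26 (n_2 = 3)
R_3 = 38.5 (n_3 = 5)
Step 3: H = 12/(N(N+1)) * sum(R_i^2/n_i) - 3(N+1)
     = 12/(12*13) * (13.5^2/4 + 26^2/3 + 38.5^2/5) - 3*13
     = 0.076923 * 567.346 - 39
     = 4.641987.
Step 4: Ties present; correction factor C = 1 - 18/(12^3 - 12) = 0.989510. Corrected H = 4.641987 / 0.989510 = 4.691196.
Step 5: Under H0, H ~ chi^2(2); p-value = 0.095790.
Step 6: alpha = 0.05. fail to reject H0.

H = 4.6912, df = 2, p = 0.095790, fail to reject H0.


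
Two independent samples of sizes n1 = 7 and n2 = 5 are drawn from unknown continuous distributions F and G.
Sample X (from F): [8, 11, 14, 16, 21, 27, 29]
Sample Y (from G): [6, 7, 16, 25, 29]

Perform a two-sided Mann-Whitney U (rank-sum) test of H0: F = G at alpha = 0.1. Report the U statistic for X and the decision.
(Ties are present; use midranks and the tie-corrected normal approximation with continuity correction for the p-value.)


Step 1: Combine and sort all 12 observations; assign midranks.
sorted (value, group): (6,Y), (7,Y), (8,X), (11,X), (14,X), (16,X), (16,Y), (21,X), (25,Y), (27,X), (29,X), (29,Y)
ranks: 6->1, 7->2, 8->3, 11->4, 14->5, 16->6.5, 16->6.5, 21->8, 25->9, 27->10, 29->11.5, 29->11.5
Step 2: Rank sum for X: R1 = 3 + 4 + 5 + 6.5 + 8 + 10 + 11.5 = 48.
Step 3: U_X = R1 - n1(n1+1)/2 = 48 - 7*8/2 = 48 - 28 = 20.
       U_Y = n1*n2 - U_X = 35 - 20 = 15.
Step 4: Ties are present, so use the tie-corrected normal approximation (with continuity correction) for the p-value.
Step 5: p-value = 0.744469; compare to alpha = 0.1. fail to reject H0.

U_X = 20, p = 0.744469, fail to reject H0 at alpha = 0.1.


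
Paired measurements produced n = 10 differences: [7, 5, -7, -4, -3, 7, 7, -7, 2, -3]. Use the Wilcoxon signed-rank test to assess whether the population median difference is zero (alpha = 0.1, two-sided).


Step 1: Drop any zero differences (none here) and take |d_i|.
|d| = [7, 5, 7, 4, 3, 7, 7, 7, 2, 3]
Step 2: Midrank |d_i| (ties get averaged ranks).
ranks: |7|->8, |5|->5, |7|->8, |4|->4, |3|->2.5, |7|->8, |7|->8, |7|->8, |2|->1, |3|->2.5
Step 3: Attach original signs; sum ranks with positive sign and with negative sign.
W+ = 8 + 5 + 8 + 8 + 1 = 30
W- = 8 + 4 + 2.5 + 8 + 2.5 = 25
(Check: W+ + W- = 55 should equal n(n+1)/2 = 55.)
Step 4: Test statistic W = min(W+, W-) = 25.
Step 5: Ties in |d|, so use the tie-corrected normal approximation.
        E[W] = n(n+1)/4 = 10*11/4 = 27.5.
        Tie groups: |d|=3 (t=2), |d|=7 (t=5); sum(t^3 - t) = 126.
        Var[W] = n(n+1)(2n+1)/24 - sum(t^3-t)/48 = 2310/24 - 126/48 = 93.625.
        z = (W - E[W]) / sqrt(Var[W]) = (25 - 27.5) / 9.6760 = -0.2584.
        Two-sided p = 2*Phi(z) = 0.796120.
Step 6: alpha = 0.1. fail to reject H0.

W+ = 30, W- = 25, W = min = 25, p = 0.796120, fail to reject H0.


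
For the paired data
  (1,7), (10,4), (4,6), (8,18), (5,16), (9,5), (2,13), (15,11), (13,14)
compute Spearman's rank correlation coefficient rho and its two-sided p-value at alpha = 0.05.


Step 1: Rank x and y separately (midranks; no ties here).
rank(x): 1->1, 10->7, 4->3, 8->5, 5->4, 9->6, 2->2, 15->9, 13->8
rank(y): 7->4, 4->1, 6->3, 18->9, 16->8, 5->2, 13->6, 11->5, 14->7
Step 2: d_i = R_x(i) - R_y(i); compute d_i^2.
  (1-4)^2=9, (7-1)^2=36, (3-3)^2=0, (5-9)^2=16, (4-8)^2=16, (6-2)^2=16, (2-6)^2=16, (9-5)^2=16, (8-7)^2=1
sum(d^2) = 126.
Step 3: rho = 1 - 6*126 / (9*(9^2 - 1)) = 1 - 756/720 = -0.050000.
Step 4: Under H0, t = rho * sqrt((n-2)/(1-rho^2)) = -0.1325 ~ t(7).
Step 5: Two-sided p-value from the t-distribution with 7 df = 0.898353.
Step 6: alpha = 0.05. fail to reject H0.

rho = -0.0500, p = 0.898353, fail to reject H0 at alpha = 0.05.


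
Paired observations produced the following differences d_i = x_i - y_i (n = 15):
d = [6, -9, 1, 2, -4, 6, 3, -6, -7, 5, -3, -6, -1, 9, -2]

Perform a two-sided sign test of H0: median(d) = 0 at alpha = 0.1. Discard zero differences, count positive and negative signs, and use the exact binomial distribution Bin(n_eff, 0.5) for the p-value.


Step 1: Discard zero differences. Original n = 15; n_eff = number of nonzero differences = 15.
Nonzero differences (with sign): +6, -9, +1, +2, -4, +6, +3, -6, -7, +5, -3, -6, -1, +9, -2
Step 2: Count signs: positive = 7, negative = 8.
Step 3: Under H0: P(positive) = 0.5, so the number of positives S ~ Bin(15, 0.5).
Step 4: Two-sided exact p-value = sum of Bin(15,0.5) probabilities at or below the observed probability = 1.000000.
Step 5: alpha = 0.1. fail to reject H0.

n_eff = 15, pos = 7, neg = 8, p = 1.000000, fail to reject H0.


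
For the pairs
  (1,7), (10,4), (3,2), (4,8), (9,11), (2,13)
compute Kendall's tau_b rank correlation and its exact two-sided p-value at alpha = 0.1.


Step 1: Enumerate the 15 unordered pairs (i,j) with i<j and classify each by sign(x_j-x_i) * sign(y_j-y_i).
  (1,2):dx=+9,dy=-3->D; (1,3):dx=+2,dy=-5->D; (1,4):dx=+3,dy=+1->C; (1,5):dx=+8,dy=+4->C
  (1,6):dx=+1,dy=+6->C; (2,3):dx=-7,dy=-2->C; (2,4):dx=-6,dy=+4->D; (2,5):dx=-1,dy=+7->D
  (2,6):dx=-8,dy=+9->D; (3,4):dx=+1,dy=+6->C; (3,5):dx=+6,dy=+9->C; (3,6):dx=-1,dy=+11->D
  (4,5):dx=+5,dy=+3->C; (4,6):dx=-2,dy=+5->D; (5,6):dx=-7,dy=+2->D
Step 2: C = 7, D = 8, total pairs = 15.
Step 3: tau = (C - D)/(n(n-1)/2) = (7 - 8)/15 = -0.066667.
Step 4: Exact two-sided p-value (enumerate n! = 720 permutations of y under H0): p = 1.000000.
Step 5: alpha = 0.1. fail to reject H0.

tau_b = -0.0667 (C=7, D=8), p = 1.000000, fail to reject H0.


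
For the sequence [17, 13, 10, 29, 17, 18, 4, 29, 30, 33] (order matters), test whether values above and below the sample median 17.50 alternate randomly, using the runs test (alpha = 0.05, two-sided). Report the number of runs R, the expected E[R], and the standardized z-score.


Step 1: Compute median = 17.50; label A = above, B = below.
Labels in order: BBBABABAAA  (n_A = 5, n_B = 5)
Step 2: Count runs R = 6.
Step 3: Under H0 (random ordering), E[R] = 2*n_A*n_B/(n_A+n_B) + 1 = 2*5*5/10 + 1 = 6.0000.
        Var[R] = 2*n_A*n_B*(2*n_A*n_B - n_A - n_B) / ((n_A+n_B)^2 * (n_A+n_B-1)) = 2000/900 = 2.2222.
        SD[R] = 1.4907.
Step 4: R = E[R], so z = 0 with no continuity correction.
Step 5: Two-sided p-value via normal approximation = 2*(1 - Phi(|z|)) = 1.000000.
Step 6: alpha = 0.05. fail to reject H0.

R = 6, z = 0.0000, p = 1.000000, fail to reject H0.


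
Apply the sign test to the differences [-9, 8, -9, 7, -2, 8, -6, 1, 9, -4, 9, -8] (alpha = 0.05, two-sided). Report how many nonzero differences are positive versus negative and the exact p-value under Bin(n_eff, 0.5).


Step 1: Discard zero differences. Original n = 12; n_eff = number of nonzero differences = 12.
Nonzero differences (with sign): -9, +8, -9, +7, -2, +8, -6, +1, +9, -4, +9, -8
Step 2: Count signs: positive = 6, negative = 6.
Step 3: Under H0: P(positive) = 0.5, so the number of positives S ~ Bin(12, 0.5).
Step 4: Two-sided exact p-value = sum of Bin(12,0.5) probabilities at or below the observed probability = 1.000000.
Step 5: alpha = 0.05. fail to reject H0.

n_eff = 12, pos = 6, neg = 6, p = 1.000000, fail to reject H0.


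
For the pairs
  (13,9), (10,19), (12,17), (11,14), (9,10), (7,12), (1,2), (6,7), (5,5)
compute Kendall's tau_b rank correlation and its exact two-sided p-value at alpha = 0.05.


Step 1: Enumerate the 36 unordered pairs (i,j) with i<j and classify each by sign(x_j-x_i) * sign(y_j-y_i).
  (1,2):dx=-3,dy=+10->D; (1,3):dx=-1,dy=+8->D; (1,4):dx=-2,dy=+5->D; (1,5):dx=-4,dy=+1->D
  (1,6):dx=-6,dy=+3->D; (1,7):dx=-12,dy=-7->C; (1,8):dx=-7,dy=-2->C; (1,9):dx=-8,dy=-4->C
  (2,3):dx=+2,dy=-2->D; (2,4):dx=+1,dy=-5->D; (2,5):dx=-1,dy=-9->C; (2,6):dx=-3,dy=-7->C
  (2,7):dx=-9,dy=-17->C; (2,8):dx=-4,dy=-12->C; (2,9):dx=-5,dy=-14->C; (3,4):dx=-1,dy=-3->C
  (3,5):dx=-3,dy=-7->C; (3,6):dx=-5,dy=-5->C; (3,7):dx=-11,dy=-15->C; (3,8):dx=-6,dy=-10->C
  (3,9):dx=-7,dy=-12->C; (4,5):dx=-2,dy=-4->C; (4,6):dx=-4,dy=-2->C; (4,7):dx=-10,dy=-12->C
  (4,8):dx=-5,dy=-7->C; (4,9):dx=-6,dy=-9->C; (5,6):dx=-2,dy=+2->D; (5,7):dx=-8,dy=-8->C
  (5,8):dx=-3,dy=-3->C; (5,9):dx=-4,dy=-5->C; (6,7):dx=-6,dy=-10->C; (6,8):dx=-1,dy=-5->C
  (6,9):dx=-2,dy=-7->C; (7,8):dx=+5,dy=+5->C; (7,9):dx=+4,dy=+3->C; (8,9):dx=-1,dy=-2->C
Step 2: C = 28, D = 8, total pairs = 36.
Step 3: tau = (C - D)/(n(n-1)/2) = (28 - 8)/36 = 0.555556.
Step 4: Exact two-sided p-value (enumerate n! = 362880 permutations of y under H0): p = 0.044615.
Step 5: alpha = 0.05. reject H0.

tau_b = 0.5556 (C=28, D=8), p = 0.044615, reject H0.


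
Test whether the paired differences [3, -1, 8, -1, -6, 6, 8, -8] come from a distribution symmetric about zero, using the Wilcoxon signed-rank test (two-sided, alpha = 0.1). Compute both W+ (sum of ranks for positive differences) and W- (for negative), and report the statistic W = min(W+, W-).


Step 1: Drop any zero differences (none here) and take |d_i|.
|d| = [3, 1, 8, 1, 6, 6, 8, 8]
Step 2: Midrank |d_i| (ties get averaged ranks).
ranks: |3|->3, |1|->1.5, |8|->7, |1|->1.5, |6|->4.5, |6|->4.5, |8|->7, |8|->7
Step 3: Attach original signs; sum ranks with positive sign and with negative sign.
W+ = 3 + 7 + 4.5 + 7 = 21.5
W- = 1.5 + 1.5 + 4.5 + 7 = 14.5
(Check: W+ + W- = 36 should equal n(n+1)/2 = 36.)
Step 4: Test statistic W = min(W+, W-) = 14.5.
Step 5: Ties in |d|, so use the tie-corrected normal approximation.
        E[W] = n(n+1)/4 = 8*9/4 = 18.
        Tie groups: |d|=1 (t=2), |d|=6 (t=2), |d|=8 (t=3); sum(t^3 - t) = 36.
        Var[W] = n(n+1)(2n+1)/24 - sum(t^3-t)/48 = 1224/24 - 36/48 = 50.25.
        z = (W - E[W]) / sqrt(Var[W]) = (14.5 - 18) / 7.0887 = -0.4937.
        Two-sided p = 2*Phi(z) = 0.621488.
Step 6: alpha = 0.1. fail to reject H0.

W+ = 21.5, W- = 14.5, W = min = 14.5, p = 0.621488, fail to reject H0.


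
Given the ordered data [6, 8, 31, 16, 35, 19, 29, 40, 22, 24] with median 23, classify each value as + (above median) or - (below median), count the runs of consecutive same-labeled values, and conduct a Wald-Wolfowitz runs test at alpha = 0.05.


Step 1: Compute median = 23; label A = above, B = below.
Labels in order: BBABABAABA  (n_A = 5, n_B = 5)
Step 2: Count runs R = 8.
Step 3: Under H0 (random ordering), E[R] = 2*n_A*n_B/(n_A+n_B) + 1 = 2*5*5/10 + 1 = 6.0000.
        Var[R] = 2*n_A*n_B*(2*n_A*n_B - n_A - n_B) / ((n_A+n_B)^2 * (n_A+n_B-1)) = 2000/900 = 2.2222.
        SD[R] = 1.4907.
Step 4: Continuity-corrected z = (R - 0.5 - E[R]) / SD[R] = (8 - 0.5 - 6.0000) / 1.4907 = 1.0062.
Step 5: Two-sided p-value via normal approximation = 2*(1 - Phi(|z|)) = 0.314305.
Step 6: alpha = 0.05. fail to reject H0.

R = 8, z = 1.0062, p = 0.314305, fail to reject H0.


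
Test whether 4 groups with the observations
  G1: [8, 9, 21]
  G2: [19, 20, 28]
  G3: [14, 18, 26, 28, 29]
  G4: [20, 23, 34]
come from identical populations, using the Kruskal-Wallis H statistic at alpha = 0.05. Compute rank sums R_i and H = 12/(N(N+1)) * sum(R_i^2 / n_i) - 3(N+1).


Step 1: Combine all N = 14 observations and assign midranks.
sorted (value, group, rank): (8,G1,1), (9,G1,2), (14,G3,3), (18,G3,4), (19,G2,5), (20,G2,6.5), (20,G4,6.5), (21,G1,8), (23,G4,9), (26,G3,10), (28,G2,11.5), (28,G3,11.5), (29,G3,13), (34,G4,14)
Step 2: Sum ranks within each group.
R_1 = 11 (n_1 = 3)
R_2 = 23 (n_2 = 3)
R_3 = 41.5 (n_3 = 5)
R_4 = 29.5 (n_4 = 3)
Step 3: H = 12/(N(N+1)) * sum(R_i^2/n_i) - 3(N+1)
     = 12/(14*15) * (11^2/3 + 23^2/3 + 41.5^2/5 + 29.5^2/3) - 3*15
     = 0.057143 * 851.2 - 45
     = 3.640000.
Step 4: Ties present; correction factor C = 1 - 12/(14^3 - 14) = 0.995604. Corrected H = 3.640000 / 0.995604 = 3.656071.
Step 5: Under H0, H ~ chi^2(3); p-value = 0.301077.
Step 6: alpha = 0.05. fail to reject H0.

H = 3.6561, df = 3, p = 0.301077, fail to reject H0.


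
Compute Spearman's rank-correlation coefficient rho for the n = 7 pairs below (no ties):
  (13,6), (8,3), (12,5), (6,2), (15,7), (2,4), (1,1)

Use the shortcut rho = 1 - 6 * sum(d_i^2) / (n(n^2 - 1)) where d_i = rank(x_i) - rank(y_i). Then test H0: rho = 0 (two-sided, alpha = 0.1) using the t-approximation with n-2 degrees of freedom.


Step 1: Rank x and y separately (midranks; no ties here).
rank(x): 13->6, 8->4, 12->5, 6->3, 15->7, 2->2, 1->1
rank(y): 6->6, 3->3, 5->5, 2->2, 7->7, 4->4, 1->1
Step 2: d_i = R_x(i) - R_y(i); compute d_i^2.
  (6-6)^2=0, (4-3)^2=1, (5-5)^2=0, (3-2)^2=1, (7-7)^2=0, (2-4)^2=4, (1-1)^2=0
sum(d^2) = 6.
Step 3: rho = 1 - 6*6 / (7*(7^2 - 1)) = 1 - 36/336 = 0.892857.
Step 4: Under H0, t = rho * sqrt((n-2)/(1-rho^2)) = 4.4333 ~ t(5).
Step 5: Two-sided p-value from the t-distribution with 5 df = 0.006807.
Step 6: alpha = 0.1. reject H0.

rho = 0.8929, p = 0.006807, reject H0 at alpha = 0.1.


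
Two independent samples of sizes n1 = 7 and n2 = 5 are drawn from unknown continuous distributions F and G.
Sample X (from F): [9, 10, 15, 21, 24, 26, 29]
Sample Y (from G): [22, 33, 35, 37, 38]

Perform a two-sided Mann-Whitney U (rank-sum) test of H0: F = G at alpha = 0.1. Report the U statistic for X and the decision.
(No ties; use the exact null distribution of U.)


Step 1: Combine and sort all 12 observations; assign midranks.
sorted (value, group): (9,X), (10,X), (15,X), (21,X), (22,Y), (24,X), (26,X), (29,X), (33,Y), (35,Y), (37,Y), (38,Y)
ranks: 9->1, 10->2, 15->3, 21->4, 22->5, 24->6, 26->7, 29->8, 33->9, 35->10, 37->11, 38->12
Step 2: Rank sum for X: R1 = 1 + 2 + 3 + 4 + 6 + 7 + 8 = 31.
Step 3: U_X = R1 - n1(n1+1)/2 = 31 - 7*8/2 = 31 - 28 = 3.
       U_Y = n1*n2 - U_X = 35 - 3 = 32.
Step 4: No ties, so the exact null distribution of U (based on enumerating the C(12,7) = 792 equally likely rank assignments) gives the two-sided p-value.
Step 5: p-value = 0.017677; compare to alpha = 0.1. reject H0.

U_X = 3, p = 0.017677, reject H0 at alpha = 0.1.


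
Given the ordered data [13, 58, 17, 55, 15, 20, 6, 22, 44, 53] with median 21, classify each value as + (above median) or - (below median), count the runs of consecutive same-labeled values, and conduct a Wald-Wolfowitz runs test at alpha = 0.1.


Step 1: Compute median = 21; label A = above, B = below.
Labels in order: BABABBBAAA  (n_A = 5, n_B = 5)
Step 2: Count runs R = 6.
Step 3: Under H0 (random ordering), E[R] = 2*n_A*n_B/(n_A+n_B) + 1 = 2*5*5/10 + 1 = 6.0000.
        Var[R] = 2*n_A*n_B*(2*n_A*n_B - n_A - n_B) / ((n_A+n_B)^2 * (n_A+n_B-1)) = 2000/900 = 2.2222.
        SD[R] = 1.4907.
Step 4: R = E[R], so z = 0 with no continuity correction.
Step 5: Two-sided p-value via normal approximation = 2*(1 - Phi(|z|)) = 1.000000.
Step 6: alpha = 0.1. fail to reject H0.

R = 6, z = 0.0000, p = 1.000000, fail to reject H0.


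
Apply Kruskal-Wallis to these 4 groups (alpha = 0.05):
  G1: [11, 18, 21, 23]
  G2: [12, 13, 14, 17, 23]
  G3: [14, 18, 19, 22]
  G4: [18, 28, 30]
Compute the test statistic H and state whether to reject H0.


Step 1: Combine all N = 16 observations and assign midranks.
sorted (value, group, rank): (11,G1,1), (12,G2,2), (13,G2,3), (14,G2,4.5), (14,G3,4.5), (17,G2,6), (18,G1,8), (18,G3,8), (18,G4,8), (19,G3,10), (21,G1,11), (22,G3,12), (23,G1,13.5), (23,G2,13.5), (28,G4,15), (30,G4,16)
Step 2: Sum ranks within each group.
R_1 = 33.5 (n_1 = 4)
R_2 = 29 (n_2 = 5)
R_3 = 34.5 (n_3 = 4)
R_4 = 39 (n_4 = 3)
Step 3: H = 12/(N(N+1)) * sum(R_i^2/n_i) - 3(N+1)
     = 12/(16*17) * (33.5^2/4 + 29^2/5 + 34.5^2/4 + 39^2/3) - 3*17
     = 0.044118 * 1253.33 - 51
     = 4.293750.
Step 4: Ties present; correction factor C = 1 - 36/(16^3 - 16) = 0.991176. Corrected H = 4.293750 / 0.991176 = 4.331973.
Step 5: Under H0, H ~ chi^2(3); p-value = 0.227777.
Step 6: alpha = 0.05. fail to reject H0.

H = 4.3320, df = 3, p = 0.227777, fail to reject H0.


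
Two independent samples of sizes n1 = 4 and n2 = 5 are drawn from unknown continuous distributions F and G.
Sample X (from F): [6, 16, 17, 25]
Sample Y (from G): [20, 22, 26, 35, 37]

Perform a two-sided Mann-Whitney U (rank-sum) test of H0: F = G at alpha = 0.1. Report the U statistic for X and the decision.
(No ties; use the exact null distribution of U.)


Step 1: Combine and sort all 9 observations; assign midranks.
sorted (value, group): (6,X), (16,X), (17,X), (20,Y), (22,Y), (25,X), (26,Y), (35,Y), (37,Y)
ranks: 6->1, 16->2, 17->3, 20->4, 22->5, 25->6, 26->7, 35->8, 37->9
Step 2: Rank sum for X: R1 = 1 + 2 + 3 + 6 = 12.
Step 3: U_X = R1 - n1(n1+1)/2 = 12 - 4*5/2 = 12 - 10 = 2.
       U_Y = n1*n2 - U_X = 20 - 2 = 18.
Step 4: No ties, so the exact null distribution of U (based on enumerating the C(9,4) = 126 equally likely rank assignments) gives the two-sided p-value.
Step 5: p-value = 0.063492; compare to alpha = 0.1. reject H0.

U_X = 2, p = 0.063492, reject H0 at alpha = 0.1.


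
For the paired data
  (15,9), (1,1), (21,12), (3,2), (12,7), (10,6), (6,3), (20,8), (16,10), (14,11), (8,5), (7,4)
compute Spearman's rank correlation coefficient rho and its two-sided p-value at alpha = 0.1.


Step 1: Rank x and y separately (midranks; no ties here).
rank(x): 15->9, 1->1, 21->12, 3->2, 12->7, 10->6, 6->3, 20->11, 16->10, 14->8, 8->5, 7->4
rank(y): 9->9, 1->1, 12->12, 2->2, 7->7, 6->6, 3->3, 8->8, 10->10, 11->11, 5->5, 4->4
Step 2: d_i = R_x(i) - R_y(i); compute d_i^2.
  (9-9)^2=0, (1-1)^2=0, (12-12)^2=0, (2-2)^2=0, (7-7)^2=0, (6-6)^2=0, (3-3)^2=0, (11-8)^2=9, (10-10)^2=0, (8-11)^2=9, (5-5)^2=0, (4-4)^2=0
sum(d^2) = 18.
Step 3: rho = 1 - 6*18 / (12*(12^2 - 1)) = 1 - 108/1716 = 0.937063.
Step 4: Under H0, t = rho * sqrt((n-2)/(1-rho^2)) = 8.4868 ~ t(10).
Step 5: Two-sided p-value from the t-distribution with 10 df = 0.000007.
Step 6: alpha = 0.1. reject H0.

rho = 0.9371, p = 0.000007, reject H0 at alpha = 0.1.


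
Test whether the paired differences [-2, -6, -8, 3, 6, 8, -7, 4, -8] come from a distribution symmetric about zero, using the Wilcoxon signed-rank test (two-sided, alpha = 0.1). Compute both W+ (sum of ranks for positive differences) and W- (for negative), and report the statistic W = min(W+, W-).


Step 1: Drop any zero differences (none here) and take |d_i|.
|d| = [2, 6, 8, 3, 6, 8, 7, 4, 8]
Step 2: Midrank |d_i| (ties get averaged ranks).
ranks: |2|->1, |6|->4.5, |8|->8, |3|->2, |6|->4.5, |8|->8, |7|->6, |4|->3, |8|->8
Step 3: Attach original signs; sum ranks with positive sign and with negative sign.
W+ = 2 + 4.5 + 8 + 3 = 17.5
W- = 1 + 4.5 + 8 + 6 + 8 = 27.5
(Check: W+ + W- = 45 should equal n(n+1)/2 = 45.)
Step 4: Test statistic W = min(W+, W-) = 17.5.
Step 5: Ties in |d|, so use the tie-corrected normal approximation.
        E[W] = n(n+1)/4 = 9*10/4 = 22.5.
        Tie groups: |d|=6 (t=2), |d|=8 (t=3); sum(t^3 - t) = 30.
        Var[W] = n(n+1)(2n+1)/24 - sum(t^3-t)/48 = 1710/24 - 30/48 = 70.625.
        z = (W - E[W]) / sqrt(Var[W]) = (17.5 - 22.5) / 8.4039 = -0.5950.
        Two-sided p = 2*Phi(z) = 0.551867.
Step 6: alpha = 0.1. fail to reject H0.

W+ = 17.5, W- = 27.5, W = min = 17.5, p = 0.551867, fail to reject H0.


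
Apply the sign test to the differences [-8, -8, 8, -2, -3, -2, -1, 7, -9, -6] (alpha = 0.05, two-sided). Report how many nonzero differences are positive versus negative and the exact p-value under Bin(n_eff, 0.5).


Step 1: Discard zero differences. Original n = 10; n_eff = number of nonzero differences = 10.
Nonzero differences (with sign): -8, -8, +8, -2, -3, -2, -1, +7, -9, -6
Step 2: Count signs: positive = 2, negative = 8.
Step 3: Under H0: P(positive) = 0.5, so the number of positives S ~ Bin(10, 0.5).
Step 4: Two-sided exact p-value = sum of Bin(10,0.5) probabilities at or below the observed probability = 0.109375.
Step 5: alpha = 0.05. fail to reject H0.

n_eff = 10, pos = 2, neg = 8, p = 0.109375, fail to reject H0.


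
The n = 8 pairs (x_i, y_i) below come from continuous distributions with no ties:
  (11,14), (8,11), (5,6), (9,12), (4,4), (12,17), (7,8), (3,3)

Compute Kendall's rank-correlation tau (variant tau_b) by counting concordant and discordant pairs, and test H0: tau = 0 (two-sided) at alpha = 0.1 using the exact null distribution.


Step 1: Enumerate the 28 unordered pairs (i,j) with i<j and classify each by sign(x_j-x_i) * sign(y_j-y_i).
  (1,2):dx=-3,dy=-3->C; (1,3):dx=-6,dy=-8->C; (1,4):dx=-2,dy=-2->C; (1,5):dx=-7,dy=-10->C
  (1,6):dx=+1,dy=+3->C; (1,7):dx=-4,dy=-6->C; (1,8):dx=-8,dy=-11->C; (2,3):dx=-3,dy=-5->C
  (2,4):dx=+1,dy=+1->C; (2,5):dx=-4,dy=-7->C; (2,6):dx=+4,dy=+6->C; (2,7):dx=-1,dy=-3->C
  (2,8):dx=-5,dy=-8->C; (3,4):dx=+4,dy=+6->C; (3,5):dx=-1,dy=-2->C; (3,6):dx=+7,dy=+11->C
  (3,7):dx=+2,dy=+2->C; (3,8):dx=-2,dy=-3->C; (4,5):dx=-5,dy=-8->C; (4,6):dx=+3,dy=+5->C
  (4,7):dx=-2,dy=-4->C; (4,8):dx=-6,dy=-9->C; (5,6):dx=+8,dy=+13->C; (5,7):dx=+3,dy=+4->C
  (5,8):dx=-1,dy=-1->C; (6,7):dx=-5,dy=-9->C; (6,8):dx=-9,dy=-14->C; (7,8):dx=-4,dy=-5->C
Step 2: C = 28, D = 0, total pairs = 28.
Step 3: tau = (C - D)/(n(n-1)/2) = (28 - 0)/28 = 1.000000.
Step 4: Exact two-sided p-value (enumerate n! = 40320 permutations of y under H0): p = 0.000050.
Step 5: alpha = 0.1. reject H0.

tau_b = 1.0000 (C=28, D=0), p = 0.000050, reject H0.


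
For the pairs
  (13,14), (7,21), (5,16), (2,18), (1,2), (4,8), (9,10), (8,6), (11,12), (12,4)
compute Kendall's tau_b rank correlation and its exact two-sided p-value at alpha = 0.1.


Step 1: Enumerate the 45 unordered pairs (i,j) with i<j and classify each by sign(x_j-x_i) * sign(y_j-y_i).
  (1,2):dx=-6,dy=+7->D; (1,3):dx=-8,dy=+2->D; (1,4):dx=-11,dy=+4->D; (1,5):dx=-12,dy=-12->C
  (1,6):dx=-9,dy=-6->C; (1,7):dx=-4,dy=-4->C; (1,8):dx=-5,dy=-8->C; (1,9):dx=-2,dy=-2->C
  (1,10):dx=-1,dy=-10->C; (2,3):dx=-2,dy=-5->C; (2,4):dx=-5,dy=-3->C; (2,5):dx=-6,dy=-19->C
  (2,6):dx=-3,dy=-13->C; (2,7):dx=+2,dy=-11->D; (2,8):dx=+1,dy=-15->D; (2,9):dx=+4,dy=-9->D
  (2,10):dx=+5,dy=-17->D; (3,4):dx=-3,dy=+2->D; (3,5):dx=-4,dy=-14->C; (3,6):dx=-1,dy=-8->C
  (3,7):dx=+4,dy=-6->D; (3,8):dx=+3,dy=-10->D; (3,9):dx=+6,dy=-4->D; (3,10):dx=+7,dy=-12->D
  (4,5):dx=-1,dy=-16->C; (4,6):dx=+2,dy=-10->D; (4,7):dx=+7,dy=-8->D; (4,8):dx=+6,dy=-12->D
  (4,9):dx=+9,dy=-6->D; (4,10):dx=+10,dy=-14->D; (5,6):dx=+3,dy=+6->C; (5,7):dx=+8,dy=+8->C
  (5,8):dx=+7,dy=+4->C; (5,9):dx=+10,dy=+10->C; (5,10):dx=+11,dy=+2->C; (6,7):dx=+5,dy=+2->C
  (6,8):dx=+4,dy=-2->D; (6,9):dx=+7,dy=+4->C; (6,10):dx=+8,dy=-4->D; (7,8):dx=-1,dy=-4->C
  (7,9):dx=+2,dy=+2->C; (7,10):dx=+3,dy=-6->D; (8,9):dx=+3,dy=+6->C; (8,10):dx=+4,dy=-2->D
  (9,10):dx=+1,dy=-8->D
Step 2: C = 23, D = 22, total pairs = 45.
Step 3: tau = (C - D)/(n(n-1)/2) = (23 - 22)/45 = 0.022222.
Step 4: Exact two-sided p-value (enumerate n! = 3628800 permutations of y under H0): p = 1.000000.
Step 5: alpha = 0.1. fail to reject H0.

tau_b = 0.0222 (C=23, D=22), p = 1.000000, fail to reject H0.


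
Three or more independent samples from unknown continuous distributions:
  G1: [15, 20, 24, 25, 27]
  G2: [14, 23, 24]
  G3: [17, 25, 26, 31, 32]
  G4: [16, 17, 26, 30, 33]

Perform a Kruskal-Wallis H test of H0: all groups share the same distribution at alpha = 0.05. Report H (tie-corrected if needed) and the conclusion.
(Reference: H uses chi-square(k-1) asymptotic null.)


Step 1: Combine all N = 18 observations and assign midranks.
sorted (value, group, rank): (14,G2,1), (15,G1,2), (16,G4,3), (17,G3,4.5), (17,G4,4.5), (20,G1,6), (23,G2,7), (24,G1,8.5), (24,G2,8.5), (25,G1,10.5), (25,G3,10.5), (26,G3,12.5), (26,G4,12.5), (27,G1,14), (30,G4,15), (31,G3,16), (32,G3,17), (33,G4,18)
Step 2: Sum ranks within each group.
R_1 = 41 (n_1 = 5)
R_2 = 16.5 (n_2 = 3)
R_3 = 60.5 (n_3 = 5)
R_4 = 53 (n_4 = 5)
Step 3: H = 12/(N(N+1)) * sum(R_i^2/n_i) - 3(N+1)
     = 12/(18*19) * (41^2/5 + 16.5^2/3 + 60.5^2/5 + 53^2/5) - 3*19
     = 0.035088 * 1720.8 - 57
     = 3.378947.
Step 4: Ties present; correction factor C = 1 - 24/(18^3 - 18) = 0.995872. Corrected H = 3.378947 / 0.995872 = 3.392953.
Step 5: Under H0, H ~ chi^2(3); p-value = 0.334913.
Step 6: alpha = 0.05. fail to reject H0.

H = 3.3930, df = 3, p = 0.334913, fail to reject H0.


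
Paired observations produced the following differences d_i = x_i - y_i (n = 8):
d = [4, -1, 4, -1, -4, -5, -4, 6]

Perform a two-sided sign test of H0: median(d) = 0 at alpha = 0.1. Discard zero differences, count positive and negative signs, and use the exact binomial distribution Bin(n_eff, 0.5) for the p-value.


Step 1: Discard zero differences. Original n = 8; n_eff = number of nonzero differences = 8.
Nonzero differences (with sign): +4, -1, +4, -1, -4, -5, -4, +6
Step 2: Count signs: positive = 3, negative = 5.
Step 3: Under H0: P(positive) = 0.5, so the number of positives S ~ Bin(8, 0.5).
Step 4: Two-sided exact p-value = sum of Bin(8,0.5) probabilities at or below the observed probability = 0.726562.
Step 5: alpha = 0.1. fail to reject H0.

n_eff = 8, pos = 3, neg = 5, p = 0.726562, fail to reject H0.


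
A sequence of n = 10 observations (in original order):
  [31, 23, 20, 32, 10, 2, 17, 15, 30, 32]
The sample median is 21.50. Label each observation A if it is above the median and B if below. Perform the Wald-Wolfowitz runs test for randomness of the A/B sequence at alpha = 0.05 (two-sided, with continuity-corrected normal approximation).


Step 1: Compute median = 21.50; label A = above, B = below.
Labels in order: AABABBBBAA  (n_A = 5, n_B = 5)
Step 2: Count runs R = 5.
Step 3: Under H0 (random ordering), E[R] = 2*n_A*n_B/(n_A+n_B) + 1 = 2*5*5/10 + 1 = 6.0000.
        Var[R] = 2*n_A*n_B*(2*n_A*n_B - n_A - n_B) / ((n_A+n_B)^2 * (n_A+n_B-1)) = 2000/900 = 2.2222.
        SD[R] = 1.4907.
Step 4: Continuity-corrected z = (R + 0.5 - E[R]) / SD[R] = (5 + 0.5 - 6.0000) / 1.4907 = -0.3354.
Step 5: Two-sided p-value via normal approximation = 2*(1 - Phi(|z|)) = 0.737316.
Step 6: alpha = 0.05. fail to reject H0.

R = 5, z = -0.3354, p = 0.737316, fail to reject H0.
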